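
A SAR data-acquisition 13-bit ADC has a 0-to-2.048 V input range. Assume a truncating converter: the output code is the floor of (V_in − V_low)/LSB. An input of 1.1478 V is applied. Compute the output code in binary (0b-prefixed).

code 0b1000111101111 (decimal 4591)

Full-scale span = 2.048 V; LSB = 2.048/2^13 = 250.00 µV.
(V_in − V_low)/LSB = (1.1478 − 0) / 0.00025 = 4591.200.
⌊·⌋(4591.200) = 4591.
In binary (0b-prefixed): 0b1000111101111.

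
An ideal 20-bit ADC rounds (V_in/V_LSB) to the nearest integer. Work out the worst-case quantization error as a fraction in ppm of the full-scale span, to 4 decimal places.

0.4768 ppm

Rounding → worst-case error = ½ LSB = V_FS/2^21, so 1e+06/2097152 = 0.476837 ppm of full scale.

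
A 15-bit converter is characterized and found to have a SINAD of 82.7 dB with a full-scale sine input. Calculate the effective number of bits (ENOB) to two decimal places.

13.45 bits

ENOB = (SINAD − 1.76) / 6.02 = (82.7 − 1.76)/6.02 = 13.445.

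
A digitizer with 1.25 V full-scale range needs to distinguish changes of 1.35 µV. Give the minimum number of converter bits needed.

Number of steps required ≥ 1.25 V / 1.35 µV = 925925.93.
Need 2^N ≥ 925925.93; 2^19 = 524288, 2^20 = 1048576.
Minimum N = 20.

20 bits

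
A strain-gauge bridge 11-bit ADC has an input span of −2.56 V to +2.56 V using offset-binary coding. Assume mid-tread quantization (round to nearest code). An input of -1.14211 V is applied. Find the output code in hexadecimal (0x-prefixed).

With 2048 levels over 5.12 V, one step is 2.500 mV.
(-1.14211 − (−2.56)) / 0.0025 = 567.156 LSBs.
So the output code is 567.
In hexadecimal (0x-prefixed): 0x237.

code 0x237 (decimal 567)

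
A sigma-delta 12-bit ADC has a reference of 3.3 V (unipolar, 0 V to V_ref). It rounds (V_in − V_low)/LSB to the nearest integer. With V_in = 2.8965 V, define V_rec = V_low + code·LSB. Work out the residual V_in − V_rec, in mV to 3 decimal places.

0.138 mV

One LSB is 3.3 V / 4096 = 0.806 mV.
(2.8965 − 0)/0.000805664 = 3595.1709; round gives code 3595.
V_rec = 0 + 3595·0.000805664 = 2.8963623 V.
V_in − V_rec = 0.000137695 V = 0.138 mV.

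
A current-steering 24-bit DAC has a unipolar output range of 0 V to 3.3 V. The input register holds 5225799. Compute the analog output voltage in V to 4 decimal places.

1.0279 V

LSB = 3.3 V / 2^24 = 0.20 µV.
V_out = 0 + 5225799 × 1.96695e-07 V = 1.02789 V.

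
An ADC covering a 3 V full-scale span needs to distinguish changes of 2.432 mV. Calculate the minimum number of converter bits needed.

11 bits

Number of steps required ≥ 3 V / 2.432 mV = 1233.55.
Need 2^N ≥ 1233.55; 2^10 = 1024, 2^11 = 2048.
Minimum N = 11.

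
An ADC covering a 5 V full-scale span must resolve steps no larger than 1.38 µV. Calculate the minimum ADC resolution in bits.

Number of steps required ≥ 5 V / 1.38 µV = 3623188.41.
Need 2^N ≥ 3623188.41; 2^21 = 2097152, 2^22 = 4194304.
Minimum N = 22.

22 bits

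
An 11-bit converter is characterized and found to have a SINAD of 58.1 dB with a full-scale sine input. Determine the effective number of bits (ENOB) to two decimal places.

ENOB = (SINAD − 1.76) / 6.02 = (58.1 − 1.76)/6.02 = 9.359.

9.36 bits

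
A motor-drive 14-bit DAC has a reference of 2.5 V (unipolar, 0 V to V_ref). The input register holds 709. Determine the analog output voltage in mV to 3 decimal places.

108.185 mV

LSB = 2.5 V / 2^14 = 152.59 µV.
V_out = 0 + 709 × 0.000152588 V = 0.108185 V.
= 108.185 mV.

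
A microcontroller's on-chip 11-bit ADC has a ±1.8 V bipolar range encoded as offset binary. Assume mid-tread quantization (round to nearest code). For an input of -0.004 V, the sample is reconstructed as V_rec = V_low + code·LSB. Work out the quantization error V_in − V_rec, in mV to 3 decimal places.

-0.484 mV

One LSB is 3.6 V / 2048 = 1.758 mV.
(-0.004 − (−1.8))/0.00175781 = 1021.7244; round gives code 1022.
V_rec = (−1.8) + 1022·0.00175781 = -0.003515625 V.
Difference: -0.000484375 V → -0.484 mV.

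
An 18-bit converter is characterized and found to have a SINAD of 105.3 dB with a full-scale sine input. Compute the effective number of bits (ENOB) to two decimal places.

17.20 bits

ENOB = (SINAD − 1.76) / 6.02 = (105.3 − 1.76)/6.02 = 17.199.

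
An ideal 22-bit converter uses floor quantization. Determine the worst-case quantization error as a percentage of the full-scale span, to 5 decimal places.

Truncating → worst-case error = 1 LSB = V_FS/2^22, so 100/4194304 = 2.38419e-05 % of full scale.

0.00002 %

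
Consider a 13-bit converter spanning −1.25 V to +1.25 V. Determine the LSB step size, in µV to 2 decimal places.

305.18 µV

Full-scale span = 2.5 V.
LSB = 2.5 / 2^13 = 2.5 / 8192 = 0.000305176 V = 305.18 µV.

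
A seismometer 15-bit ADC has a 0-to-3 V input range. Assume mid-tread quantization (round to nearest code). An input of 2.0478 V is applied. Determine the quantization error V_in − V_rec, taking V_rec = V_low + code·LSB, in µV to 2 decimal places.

39.99 µV

Step size: 3 V ÷ 2^15 = 91.55 µV.
(V_in − V_low)/LSB = (2.0478 − 0)/9.15527e-05 = 22367.4368 → code 22367 (round).
Reconstructed: 2.04776 V.
Error = 2.0478 − 2.04776 = 3.99902e-05 V = 39.99 µV.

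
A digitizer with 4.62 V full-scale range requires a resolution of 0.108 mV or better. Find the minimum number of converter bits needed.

16 bits

Number of steps required ≥ 4.62 V / 0.108 mV = 42777.78.
Need 2^N ≥ 42777.78; 2^15 = 32768, 2^16 = 65536.
Minimum N = 16.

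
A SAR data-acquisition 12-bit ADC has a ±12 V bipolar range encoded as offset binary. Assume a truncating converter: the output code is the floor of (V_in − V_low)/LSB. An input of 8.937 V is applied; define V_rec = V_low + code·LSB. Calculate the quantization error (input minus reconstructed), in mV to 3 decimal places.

1.453 mV

One LSB is 24 V / 4096 = 5.859 mV.
(V_in − V_low)/LSB = (8.937 − (−12))/0.00585938 = 3573.2480 → code 3573 (floor).
Reconstructed: 8.9355469 V.
Error = 8.937 − 8.9355469 = 0.00145312 V = 1.453 mV.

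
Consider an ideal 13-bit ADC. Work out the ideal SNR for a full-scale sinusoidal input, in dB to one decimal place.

80.0 dB

SNR ≈ 6.02·N + 1.76 dB = 6.02·13 + 1.76 = 80.02 dB.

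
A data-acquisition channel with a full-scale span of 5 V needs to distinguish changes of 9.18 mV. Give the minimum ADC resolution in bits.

10 bits

Number of steps required ≥ 5 V / 9.18 mV = 544.66.
Need 2^N ≥ 544.66; 2^9 = 512, 2^10 = 1024.
Minimum N = 10.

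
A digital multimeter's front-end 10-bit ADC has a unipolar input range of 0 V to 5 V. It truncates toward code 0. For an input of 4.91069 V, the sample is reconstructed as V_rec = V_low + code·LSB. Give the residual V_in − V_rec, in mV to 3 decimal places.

3.463 mV

One LSB is 5 V / 1024 = 4.883 mV.
(V_in − V_low)/LSB = (4.91069 − 0)/0.00488281 = 1005.7093 → code 1005 (floor).
Reconstructed: 4.9072266 V.
Difference: 0.00346344 V → 3.463 mV.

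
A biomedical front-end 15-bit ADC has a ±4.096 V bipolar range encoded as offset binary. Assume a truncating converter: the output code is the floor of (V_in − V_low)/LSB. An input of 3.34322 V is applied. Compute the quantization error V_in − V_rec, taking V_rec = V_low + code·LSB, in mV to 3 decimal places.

Step size: 8.192 V ÷ 2^15 = 250.00 µV.
Scaled input = 29756.8800 LSBs, so code = 29756.
V_rec = (−4.096) + 29756·0.00025 = 3.343 V.
V_in − V_rec = 0.00022 V = 0.220 mV.

0.220 mV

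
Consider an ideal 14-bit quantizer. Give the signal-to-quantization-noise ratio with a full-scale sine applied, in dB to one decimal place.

86.0 dB

SNR ≈ 6.02·N + 1.76 dB = 6.02·14 + 1.76 = 86.04 dB.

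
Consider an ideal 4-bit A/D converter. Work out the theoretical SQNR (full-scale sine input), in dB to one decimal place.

SNR ≈ 6.02·N + 1.76 dB = 6.02·4 + 1.76 = 25.84 dB.

25.8 dB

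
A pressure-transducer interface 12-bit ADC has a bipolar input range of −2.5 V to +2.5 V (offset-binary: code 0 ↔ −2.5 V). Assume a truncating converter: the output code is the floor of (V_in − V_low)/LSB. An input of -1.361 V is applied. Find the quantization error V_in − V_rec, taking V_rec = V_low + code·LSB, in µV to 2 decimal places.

83.98 µV

LSB = 5/2^12 = 1.221 mV.
(-1.361 − (−2.5))/0.0012207 = 933.0688; ⌊·⌋ gives code 933.
V_rec = (−2.5) + 933·0.0012207 = -1.361084 V.
Difference: 8.39844e-05 V → 83.98 µV.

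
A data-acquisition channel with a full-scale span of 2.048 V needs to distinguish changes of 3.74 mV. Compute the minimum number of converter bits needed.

10 bits

Number of steps required ≥ 2.048 V / 3.74 mV = 547.59.
Need 2^N ≥ 547.59; 2^9 = 512, 2^10 = 1024.
Minimum N = 10.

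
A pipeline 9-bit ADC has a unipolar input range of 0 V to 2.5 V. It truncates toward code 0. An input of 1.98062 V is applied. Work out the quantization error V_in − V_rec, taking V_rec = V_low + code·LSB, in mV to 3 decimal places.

Step size: 2.5 V ÷ 2^9 = 4.883 mV.
Scaled input = 405.6310 LSBs, so code = 405.
Reconstructed: 1.9775391 V.
Error = 1.98062 − 1.9775391 = 0.00308094 V = 3.081 mV.

3.081 mV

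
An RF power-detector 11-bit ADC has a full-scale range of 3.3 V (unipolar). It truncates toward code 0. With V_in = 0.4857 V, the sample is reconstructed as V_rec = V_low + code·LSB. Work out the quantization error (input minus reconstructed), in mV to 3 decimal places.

0.690 mV

One LSB is 3.3 V / 2048 = 1.611 mV.
(V_in − V_low)/LSB = (0.4857 − 0)/0.00161133 = 301.4284 → code 301 (floor).
Code 301 maps back to 0 + 301×0.00161133 V = 0.48500977 V.
Error = 0.4857 − 0.48500977 = 0.000690234 V = 0.690 mV.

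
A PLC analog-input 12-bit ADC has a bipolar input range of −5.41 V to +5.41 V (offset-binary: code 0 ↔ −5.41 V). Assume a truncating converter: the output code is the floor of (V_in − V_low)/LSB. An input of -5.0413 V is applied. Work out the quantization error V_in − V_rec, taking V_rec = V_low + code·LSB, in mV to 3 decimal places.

1.517 mV

LSB = 10.82/2^12 = 2.642 mV.
(V_in − V_low)/LSB = (-5.0413 − (−5.41))/0.0026416 = 139.5744 → code 139 (floor).
V_rec = (−5.41) + 139·0.0026416 = -5.0428174 V.
V_in − V_rec = 0.00151738 V = 1.517 mV.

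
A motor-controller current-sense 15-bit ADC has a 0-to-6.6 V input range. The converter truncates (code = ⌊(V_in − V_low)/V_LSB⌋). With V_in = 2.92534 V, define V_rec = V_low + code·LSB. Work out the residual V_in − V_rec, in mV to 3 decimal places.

0.175 mV

Step size: 6.6 V ÷ 2^15 = 201.42 µV.
(V_in − V_low)/LSB = (2.92534 − 0)/0.000201416 = 14523.8699 → code 14523 (floor).
V_rec = 0 + 14523·0.000201416 = 2.9251648 V.
Error = 2.92534 − 2.9251648 = 0.000175205 V = 0.175 mV.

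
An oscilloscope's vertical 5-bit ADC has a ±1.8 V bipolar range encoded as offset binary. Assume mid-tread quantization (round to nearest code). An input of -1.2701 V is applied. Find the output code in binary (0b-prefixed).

code 0b101 (decimal 5)

LSB = 3.6 V / 32 = 112.500 mV.
Input sits at 4.710 steps above V_low.
So the output code is 5.
In binary (0b-prefixed): 0b101.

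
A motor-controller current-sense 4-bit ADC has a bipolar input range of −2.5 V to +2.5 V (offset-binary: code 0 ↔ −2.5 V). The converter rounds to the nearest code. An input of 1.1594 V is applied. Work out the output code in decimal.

code 12

Full-scale span = 5 V; LSB = 5/2^4 = 312.500 mV.
Input sits at 11.710 steps above V_low.
round(11.710) = 12.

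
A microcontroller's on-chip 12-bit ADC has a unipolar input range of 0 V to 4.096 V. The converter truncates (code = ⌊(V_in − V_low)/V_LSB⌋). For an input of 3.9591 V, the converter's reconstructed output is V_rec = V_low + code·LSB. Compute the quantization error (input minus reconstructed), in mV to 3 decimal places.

One LSB is 4.096 V / 4096 = 1.000 mV.
Scaled input = 3959.1000 LSBs, so code = 3959.
Code 3959 maps back to 0 + 3959×0.001 V = 3.959 V.
Difference: 0.0001 V → 0.100 mV.

0.100 mV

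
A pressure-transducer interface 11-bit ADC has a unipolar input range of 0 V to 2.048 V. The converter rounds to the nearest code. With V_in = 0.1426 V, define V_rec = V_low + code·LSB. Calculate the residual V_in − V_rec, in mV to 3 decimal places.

-0.400 mV

Step size: 2.048 V ÷ 2^11 = 1.000 mV.
(0.1426 − 0)/0.001 = 142.6000; round gives code 143.
V_rec = 0 + 143·0.001 = 0.143 V.
V_in − V_rec = -0.0004 V = -0.400 mV.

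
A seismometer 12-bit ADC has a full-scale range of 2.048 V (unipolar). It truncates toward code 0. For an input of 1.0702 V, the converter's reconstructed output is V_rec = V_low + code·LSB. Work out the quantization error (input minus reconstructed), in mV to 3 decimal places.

0.200 mV

One LSB is 2.048 V / 4096 = 0.500 mV.
Scaled input = 2140.4000 LSBs, so code = 2140.
Code 2140 maps back to 0 + 2140×0.0005 V = 1.07 V.
V_in − V_rec = 0.0002 V = 0.200 mV.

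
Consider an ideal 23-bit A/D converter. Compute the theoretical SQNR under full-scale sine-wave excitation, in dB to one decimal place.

140.2 dB

SNR ≈ 6.02·N + 1.76 dB = 6.02·23 + 1.76 = 140.22 dB.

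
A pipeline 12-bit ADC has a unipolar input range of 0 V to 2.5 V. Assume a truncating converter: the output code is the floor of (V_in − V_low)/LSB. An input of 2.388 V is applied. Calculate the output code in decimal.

code 3912

LSB = 2.5 V / 4096 = 0.610 mV.
(V_in − V_low)/LSB = (2.388 − 0) / 0.000610352 = 3912.499.
⌊·⌋(3912.499) = 3912.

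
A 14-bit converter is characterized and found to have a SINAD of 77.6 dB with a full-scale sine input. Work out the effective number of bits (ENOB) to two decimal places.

12.60 bits

ENOB = (SINAD − 1.76) / 6.02 = (77.6 − 1.76)/6.02 = 12.598.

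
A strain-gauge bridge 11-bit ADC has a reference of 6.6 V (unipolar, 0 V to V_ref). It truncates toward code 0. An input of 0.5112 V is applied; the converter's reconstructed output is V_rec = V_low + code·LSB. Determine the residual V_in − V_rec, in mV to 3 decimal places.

2.020 mV

One LSB is 6.6 V / 2048 = 3.223 mV.
Scaled input = 158.6269 LSBs, so code = 158.
Reconstructed: 0.50917969 V.
Difference: 0.00202031 V → 2.020 mV.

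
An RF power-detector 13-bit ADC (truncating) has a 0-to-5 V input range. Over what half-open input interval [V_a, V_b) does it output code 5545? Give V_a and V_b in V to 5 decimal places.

LSB = 5/2^13 = 0.610 mV.
V_a = V_low + 5545·LSB = 3.3844 V; V_b = V_low + 5546·LSB = 3.38501 V.

[3.38440 V, 3.38501 V)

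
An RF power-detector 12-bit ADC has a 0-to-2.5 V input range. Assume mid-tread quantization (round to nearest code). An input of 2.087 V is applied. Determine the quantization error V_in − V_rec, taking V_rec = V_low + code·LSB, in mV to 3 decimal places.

LSB = 2.5/2^12 = 0.610 mV.
Scaled input = 3419.3408 LSBs, so code = 3419.
Reconstructed: 2.086792 V.
Difference: 0.000208008 V → 0.208 mV.

0.208 mV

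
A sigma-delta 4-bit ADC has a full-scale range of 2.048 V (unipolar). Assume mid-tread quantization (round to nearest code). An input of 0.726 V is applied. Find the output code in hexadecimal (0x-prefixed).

code 0x6 (decimal 6)

With 16 levels over 2.048 V, one step is 128.000 mV.
(0.726 − 0) / 0.128 = 5.672 LSBs.
Round → code 6.
In hexadecimal (0x-prefixed): 0x6.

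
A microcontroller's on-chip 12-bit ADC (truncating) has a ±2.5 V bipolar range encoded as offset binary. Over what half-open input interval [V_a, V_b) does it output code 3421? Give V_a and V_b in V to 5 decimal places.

LSB = 5/2^12 = 1.221 mV.
V_a = V_low + 3421·LSB = 1.67603 V; V_b = V_low + 3422·LSB = 1.67725 V.

[1.67603 V, 1.67725 V)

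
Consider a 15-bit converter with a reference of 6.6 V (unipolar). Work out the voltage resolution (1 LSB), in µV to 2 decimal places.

201.42 µV

Full-scale span = 6.6 V.
LSB = 6.6 / 2^15 = 6.6 / 32768 = 0.000201416 V = 201.42 µV.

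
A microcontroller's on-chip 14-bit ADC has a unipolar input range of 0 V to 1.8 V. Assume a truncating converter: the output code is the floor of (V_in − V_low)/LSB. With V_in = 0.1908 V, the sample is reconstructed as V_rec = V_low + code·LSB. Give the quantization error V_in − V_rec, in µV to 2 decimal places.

Step size: 1.8 V ÷ 2^14 = 109.86 µV.
(0.1908 − 0)/0.000109863 = 1736.7040; ⌊·⌋ gives code 1736.
Code 1736 maps back to 0 + 1736×0.000109863 V = 0.19072266 V.
Error = 0.1908 − 0.19072266 = 7.73438e-05 V = 77.34 µV.

77.34 µV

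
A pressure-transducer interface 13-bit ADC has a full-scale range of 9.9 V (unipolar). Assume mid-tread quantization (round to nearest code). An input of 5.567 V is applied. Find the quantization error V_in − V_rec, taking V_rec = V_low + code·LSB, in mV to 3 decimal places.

-0.542 mV

LSB = 9.9/2^13 = 1.208 mV.
Scaled input = 4606.5519 LSBs, so code = 4607.
V_rec = 0 + 4607·0.0012085 = 5.5675415 V.
Difference: -0.000541504 V → -0.542 mV.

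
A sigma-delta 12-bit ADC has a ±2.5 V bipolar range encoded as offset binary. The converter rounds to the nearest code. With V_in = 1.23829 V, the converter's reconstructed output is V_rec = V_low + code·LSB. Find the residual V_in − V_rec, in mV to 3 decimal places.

0.497 mV

Step size: 5 V ÷ 2^12 = 1.221 mV.
Scaled input = 3062.4072 LSBs, so code = 3062.
V_rec = (−2.5) + 3062·0.0012207 = 1.237793 V.
V_in − V_rec = 0.000497031 V = 0.497 mV.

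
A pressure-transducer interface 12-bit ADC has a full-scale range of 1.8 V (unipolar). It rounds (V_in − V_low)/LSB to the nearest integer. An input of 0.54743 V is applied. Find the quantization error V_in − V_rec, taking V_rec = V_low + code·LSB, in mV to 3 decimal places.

Step size: 1.8 V ÷ 2^12 = 439.45 µV.
(V_in − V_low)/LSB = (0.54743 − 0)/0.000439453 = 1245.7074 → code 1246 (round).
Reconstructed: 0.54755859 V.
Error = 0.54743 − 0.54755859 = -0.000128594 V = -0.129 mV.

-0.129 mV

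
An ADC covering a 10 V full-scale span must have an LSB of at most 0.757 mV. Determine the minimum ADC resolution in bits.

14 bits

Number of steps required ≥ 10 V / 0.757 mV = 13210.04.
Need 2^N ≥ 13210.04; 2^13 = 8192, 2^14 = 16384.
Minimum N = 14.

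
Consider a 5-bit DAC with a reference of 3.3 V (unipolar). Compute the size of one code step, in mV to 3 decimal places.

103.125 mV

Full-scale span = 3.3 V.
LSB = 3.3 / 2^5 = 3.3 / 32 = 0.103125 V = 103.125 mV.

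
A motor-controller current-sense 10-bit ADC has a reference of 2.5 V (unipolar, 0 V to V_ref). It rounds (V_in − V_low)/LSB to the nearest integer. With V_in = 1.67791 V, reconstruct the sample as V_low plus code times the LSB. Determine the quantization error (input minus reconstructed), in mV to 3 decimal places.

LSB = 2.5/2^10 = 2.441 mV.
(1.67791 − 0)/0.00244141 = 687.2719; round gives code 687.
Reconstructed: 1.6772461 V.
V_in − V_rec = 0.000663906 V = 0.664 mV.

0.664 mV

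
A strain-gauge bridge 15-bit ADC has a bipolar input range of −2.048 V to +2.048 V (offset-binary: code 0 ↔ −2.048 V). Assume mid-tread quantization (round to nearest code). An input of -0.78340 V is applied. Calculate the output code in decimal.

Full-scale span = 4.096 V; LSB = 4.096/2^15 = 125.00 µV.
(V_in − V_low)/LSB = (-0.78340 − (−2.048)) / 0.000125 = 10116.800.
So the output code is 10117.

code 10117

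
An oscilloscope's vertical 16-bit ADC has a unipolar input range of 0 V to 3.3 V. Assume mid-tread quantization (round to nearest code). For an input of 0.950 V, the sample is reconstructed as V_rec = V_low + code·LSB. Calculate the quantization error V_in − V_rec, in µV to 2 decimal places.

21.36 µV

LSB = 3.3/2^16 = 50.35 µV.
Scaled input = 18866.4242 LSBs, so code = 18866.
V_rec = 0 + 18866·5.0354e-05 = 0.94997864 V.
V_in − V_rec = 2.13623e-05 V = 21.36 µV.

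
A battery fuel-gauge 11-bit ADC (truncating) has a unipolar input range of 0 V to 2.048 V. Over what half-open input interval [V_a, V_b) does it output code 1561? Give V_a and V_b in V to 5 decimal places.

[1.56100 V, 1.56200 V)

LSB = 2.048/2^11 = 1.000 mV.
V_a = V_low + 1561·LSB = 1.561 V; V_b = V_low + 1562·LSB = 1.562 V.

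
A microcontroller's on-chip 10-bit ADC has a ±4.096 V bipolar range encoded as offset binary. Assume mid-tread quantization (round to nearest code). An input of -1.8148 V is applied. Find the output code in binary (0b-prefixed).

code 0b100011101 (decimal 285)

With 1024 levels over 8.192 V, one step is 8.000 mV.
(V_in − V_low)/LSB = (-1.8148 − (−4.096)) / 0.008 = 285.150.
round(285.150) = 285.
In binary (0b-prefixed): 0b100011101.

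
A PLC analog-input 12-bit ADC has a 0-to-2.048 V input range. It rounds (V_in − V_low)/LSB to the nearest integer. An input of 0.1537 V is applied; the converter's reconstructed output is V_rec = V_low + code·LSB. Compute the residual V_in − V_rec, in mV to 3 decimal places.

LSB = 2.048/2^12 = 0.500 mV.
(V_in − V_low)/LSB = (0.1537 − 0)/0.0005 = 307.4000 → code 307 (round).
Code 307 maps back to 0 + 307×0.0005 V = 0.1535 V.
Difference: 0.0002 V → 0.200 mV.

0.200 mV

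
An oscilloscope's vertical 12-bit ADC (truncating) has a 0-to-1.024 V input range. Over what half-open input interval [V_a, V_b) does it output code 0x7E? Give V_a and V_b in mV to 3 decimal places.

[31.500 mV, 31.750 mV)

LSB = 1.024/2^12 = 250.00 µV.
Code 0x7E = 126 decimal.
V_a = V_low + 126·LSB = 0.0315 V; V_b = V_low + 127·LSB = 0.03175 V.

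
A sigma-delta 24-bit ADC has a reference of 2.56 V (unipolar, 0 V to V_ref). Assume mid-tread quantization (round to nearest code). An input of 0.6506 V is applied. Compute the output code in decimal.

LSB = 2.56 V / 16777216 = 0.15 µV.
(0.6506 − 0) / 1.52588e-07 = 4263772.160 LSBs.
So the output code is 4263772.

code 4263772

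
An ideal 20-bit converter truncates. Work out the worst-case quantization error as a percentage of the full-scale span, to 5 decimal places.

0.00010 %

Truncating → worst-case error = 1 LSB = V_FS/2^20, so 100/1048576 = 9.53674e-05 % of full scale.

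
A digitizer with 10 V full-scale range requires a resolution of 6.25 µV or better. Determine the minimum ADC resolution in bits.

21 bits

Number of steps required ≥ 10 V / 6.25 µV = 1600000.00.
Need 2^N ≥ 1600000.00; 2^20 = 1048576, 2^21 = 2097152.
Minimum N = 21.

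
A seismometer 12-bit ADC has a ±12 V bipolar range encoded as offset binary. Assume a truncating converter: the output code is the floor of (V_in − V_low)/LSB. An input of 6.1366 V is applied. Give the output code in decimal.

code 3095

LSB = 24 V / 4096 = 5.859 mV.
(V_in − V_low)/LSB = (6.1366 − (−12)) / 0.00585938 = 3095.313.
⌊·⌋(3095.313) = 3095.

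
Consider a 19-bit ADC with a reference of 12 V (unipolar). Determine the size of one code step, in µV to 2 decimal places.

22.89 µV

Full-scale span = 12 V.
LSB = 12 / 2^19 = 12 / 524288 = 2.28882e-05 V = 22.89 µV.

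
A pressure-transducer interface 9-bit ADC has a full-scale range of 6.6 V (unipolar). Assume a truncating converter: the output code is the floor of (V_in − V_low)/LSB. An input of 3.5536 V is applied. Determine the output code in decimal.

With 512 levels over 6.6 V, one step is 12.891 mV.
(V_in − V_low)/LSB = (3.5536 − 0) / 0.0128906 = 275.673.
Floor → code 275.

code 275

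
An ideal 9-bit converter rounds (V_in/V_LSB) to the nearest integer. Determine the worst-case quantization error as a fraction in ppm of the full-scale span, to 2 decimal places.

Rounding → worst-case error = ½ LSB = V_FS/2^10, so 1e+06/1024 = 976.562 ppm of full scale.

976.56 ppm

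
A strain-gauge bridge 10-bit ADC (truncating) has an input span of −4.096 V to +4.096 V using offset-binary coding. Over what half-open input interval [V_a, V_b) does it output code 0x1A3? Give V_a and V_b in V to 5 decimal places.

LSB = 8.192/2^10 = 8.000 mV.
Code 0x1A3 = 419 decimal.
V_a = V_low + 419·LSB = -0.744 V; V_b = V_low + 420·LSB = -0.736 V.

[-0.74400 V, -0.73600 V)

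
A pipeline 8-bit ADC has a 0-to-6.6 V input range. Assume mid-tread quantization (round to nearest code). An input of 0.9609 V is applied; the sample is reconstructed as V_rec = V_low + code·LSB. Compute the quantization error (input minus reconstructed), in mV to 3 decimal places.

6.994 mV

LSB = 6.6/2^8 = 25.781 mV.
(0.9609 − 0)/0.0257812 = 37.2713; round gives code 37.
V_rec = 0 + 37·0.0257812 = 0.95390625 V.
V_in − V_rec = 0.00699375 V = 6.994 mV.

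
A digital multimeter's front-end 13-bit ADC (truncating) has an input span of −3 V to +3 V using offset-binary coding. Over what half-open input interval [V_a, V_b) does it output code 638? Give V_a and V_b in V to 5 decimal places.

[-2.53271 V, -2.53198 V)

LSB = 6/2^13 = 0.732 mV.
V_a = V_low + 638·LSB = -2.53271 V; V_b = V_low + 639·LSB = -2.53198 V.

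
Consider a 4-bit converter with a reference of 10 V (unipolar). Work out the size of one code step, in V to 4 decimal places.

Full-scale span = 10 V.
LSB = 10 / 2^4 = 10 / 16 = 0.625 V = 0.6250 V.

0.6250 V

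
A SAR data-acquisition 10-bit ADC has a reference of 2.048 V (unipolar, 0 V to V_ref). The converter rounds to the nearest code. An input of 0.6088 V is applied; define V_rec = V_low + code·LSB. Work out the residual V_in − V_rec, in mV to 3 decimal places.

0.800 mV

LSB = 2.048/2^10 = 2.000 mV.
(V_in − V_low)/LSB = (0.6088 − 0)/0.002 = 304.4000 → code 304 (round).
V_rec = 0 + 304·0.002 = 0.608 V.
Difference: 0.0008 V → 0.800 mV.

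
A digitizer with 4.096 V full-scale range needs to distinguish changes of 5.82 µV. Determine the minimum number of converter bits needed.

Number of steps required ≥ 4.096 V / 5.82 µV = 703780.07.
Need 2^N ≥ 703780.07; 2^19 = 524288, 2^20 = 1048576.
Minimum N = 20.

20 bits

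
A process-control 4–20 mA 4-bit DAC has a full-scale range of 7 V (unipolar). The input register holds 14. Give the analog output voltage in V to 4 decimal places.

LSB = 7 V / 2^4 = 437.500 mV.
V_out = 0 + 14 × 0.4375 V = 6.125 V.

6.1250 V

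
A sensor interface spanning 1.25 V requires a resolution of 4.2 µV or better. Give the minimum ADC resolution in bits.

Number of steps required ≥ 1.25 V / 4.2 µV = 297619.05.
Need 2^N ≥ 297619.05; 2^18 = 262144, 2^19 = 524288.
Minimum N = 19.

19 bits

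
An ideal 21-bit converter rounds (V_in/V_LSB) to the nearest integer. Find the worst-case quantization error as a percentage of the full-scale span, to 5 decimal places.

0.00002 %

Rounding → worst-case error = ½ LSB = V_FS/2^22, so 100/4194304 = 2.38419e-05 % of full scale.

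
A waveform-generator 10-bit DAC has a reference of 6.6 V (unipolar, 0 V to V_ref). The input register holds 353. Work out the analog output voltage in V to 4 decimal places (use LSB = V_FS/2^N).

LSB = 6.6 V / 2^10 = 6.445 mV.
V_out = 0 + 353 × 0.00644531 V = 2.2752 V.

2.2752 V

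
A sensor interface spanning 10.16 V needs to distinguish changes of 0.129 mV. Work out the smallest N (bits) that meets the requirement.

Number of steps required ≥ 10.16 V / 0.129 mV = 78759.69.
Need 2^N ≥ 78759.69; 2^16 = 65536, 2^17 = 131072.
Minimum N = 17.

17 bits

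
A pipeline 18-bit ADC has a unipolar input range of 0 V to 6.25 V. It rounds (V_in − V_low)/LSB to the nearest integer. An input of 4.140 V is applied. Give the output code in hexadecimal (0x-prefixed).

code 0x2A64C (decimal 173644)

Full-scale span = 6.25 V; LSB = 6.25/2^18 = 23.84 µV.
(V_in − V_low)/LSB = (4.140 − 0) / 2.38419e-05 = 173644.186.
round(173644.186) = 173644.
In hexadecimal (0x-prefixed): 0x2A64C.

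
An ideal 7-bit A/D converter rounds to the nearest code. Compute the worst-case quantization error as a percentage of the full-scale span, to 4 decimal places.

0.3906 %

Rounding → worst-case error = ½ LSB = V_FS/2^8, so 100/256 = 0.390625 % of full scale.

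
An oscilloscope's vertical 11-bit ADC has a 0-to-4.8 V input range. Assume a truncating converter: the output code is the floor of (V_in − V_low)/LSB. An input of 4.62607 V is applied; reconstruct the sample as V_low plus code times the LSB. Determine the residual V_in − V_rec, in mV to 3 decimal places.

1.851 mV

Step size: 4.8 V ÷ 2^11 = 2.344 mV.
(4.62607 − 0)/0.00234375 = 1973.7899; ⌊·⌋ gives code 1973.
V_rec = 0 + 1973·0.00234375 = 4.6242187 V.
V_in − V_rec = 0.00185125 V = 1.851 mV.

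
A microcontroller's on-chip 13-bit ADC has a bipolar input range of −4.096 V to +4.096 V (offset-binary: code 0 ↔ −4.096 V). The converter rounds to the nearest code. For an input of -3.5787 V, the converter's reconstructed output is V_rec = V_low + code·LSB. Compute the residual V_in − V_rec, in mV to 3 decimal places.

LSB = 8.192/2^13 = 1.000 mV.
(-3.5787 − (−4.096))/0.001 = 517.3000; round gives code 517.
V_rec = (−4.096) + 517·0.001 = -3.579 V.
Error = -3.5787 − (−3.579) = 0.0003 V = 0.300 mV.

0.300 mV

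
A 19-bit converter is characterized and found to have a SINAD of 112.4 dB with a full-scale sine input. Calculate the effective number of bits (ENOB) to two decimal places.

ENOB = (SINAD − 1.76) / 6.02 = (112.4 − 1.76)/6.02 = 18.379.

18.38 bits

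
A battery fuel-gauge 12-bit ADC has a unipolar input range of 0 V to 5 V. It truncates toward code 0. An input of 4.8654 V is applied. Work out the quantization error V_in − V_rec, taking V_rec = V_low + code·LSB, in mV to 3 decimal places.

One LSB is 5 V / 4096 = 1.221 mV.
Scaled input = 3985.7357 LSBs, so code = 3985.
Code 3985 maps back to 0 + 3985×0.0012207 V = 4.864502 V.
Difference: 0.000898047 V → 0.898 mV.

0.898 mV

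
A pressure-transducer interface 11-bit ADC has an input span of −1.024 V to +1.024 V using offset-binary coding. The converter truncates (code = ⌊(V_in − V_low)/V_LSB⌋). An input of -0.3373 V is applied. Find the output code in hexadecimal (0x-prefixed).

Full-scale span = 2.048 V; LSB = 2.048/2^11 = 1.000 mV.
(-0.3373 − (−1.024)) / 0.001 = 686.700 LSBs.
⌊·⌋(686.700) = 686.
In hexadecimal (0x-prefixed): 0x2AE.

code 0x2AE (decimal 686)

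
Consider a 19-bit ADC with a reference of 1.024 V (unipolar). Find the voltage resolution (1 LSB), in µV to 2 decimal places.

Full-scale span = 1.024 V.
LSB = 1.024 / 2^19 = 1.024 / 524288 = 1.95313e-06 V = 1.95 µV.

1.95 µV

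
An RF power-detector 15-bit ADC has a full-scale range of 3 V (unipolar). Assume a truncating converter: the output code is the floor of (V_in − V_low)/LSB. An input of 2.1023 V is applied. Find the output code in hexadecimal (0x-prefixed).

With 32768 levels over 3 V, one step is 91.55 µV.
Input sits at 22962.722 steps above V_low.
Floor → code 22962.
In hexadecimal (0x-prefixed): 0x59B2.

code 0x59B2 (decimal 22962)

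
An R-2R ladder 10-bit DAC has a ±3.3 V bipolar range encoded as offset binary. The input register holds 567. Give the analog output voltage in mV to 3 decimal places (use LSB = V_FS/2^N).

354.492 mV

LSB = 6.6 V / 2^10 = 6.445 mV.
V_out = (−3.3) + 567 × 0.00644531 V = 0.354492 V.
= 354.492 mV.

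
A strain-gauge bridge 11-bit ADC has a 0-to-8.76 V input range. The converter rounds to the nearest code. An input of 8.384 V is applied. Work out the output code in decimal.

code 1960

Full-scale span = 8.76 V; LSB = 8.76/2^11 = 4.277 mV.
(8.384 − 0) / 0.00427734 = 1960.095 LSBs.
Round → code 1960.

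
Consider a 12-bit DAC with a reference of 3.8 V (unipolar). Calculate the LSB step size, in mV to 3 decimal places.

Full-scale span = 3.8 V.
LSB = 3.8 / 2^12 = 3.8 / 4096 = 0.000927734 V = 0.928 mV.

0.928 mV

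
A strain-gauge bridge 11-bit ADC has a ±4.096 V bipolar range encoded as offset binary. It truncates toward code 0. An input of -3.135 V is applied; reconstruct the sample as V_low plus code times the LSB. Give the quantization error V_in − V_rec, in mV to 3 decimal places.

1.000 mV

LSB = 8.192/2^11 = 4.000 mV.
(-3.135 − (−4.096))/0.004 = 240.2500; ⌊·⌋ gives code 240.
V_rec = (−4.096) + 240·0.004 = -3.136 V.
V_in − V_rec = 0.001 V = 1.000 mV.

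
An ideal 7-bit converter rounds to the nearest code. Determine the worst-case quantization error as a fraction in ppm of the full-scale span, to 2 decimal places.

3906.25 ppm

Rounding → worst-case error = ½ LSB = V_FS/2^8, so 1e+06/256 = 3906.25 ppm of full scale.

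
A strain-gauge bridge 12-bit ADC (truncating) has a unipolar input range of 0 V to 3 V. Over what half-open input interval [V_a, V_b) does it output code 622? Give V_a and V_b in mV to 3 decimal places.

[455.566 mV, 456.299 mV)

LSB = 3/2^12 = 0.732 mV.
V_a = V_low + 622·LSB = 0.455566 V; V_b = V_low + 623·LSB = 0.456299 V.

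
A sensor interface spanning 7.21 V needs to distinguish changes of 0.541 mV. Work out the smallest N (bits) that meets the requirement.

14 bits

Number of steps required ≥ 7.21 V / 0.541 mV = 13327.17.
Need 2^N ≥ 13327.17; 2^13 = 8192, 2^14 = 16384.
Minimum N = 14.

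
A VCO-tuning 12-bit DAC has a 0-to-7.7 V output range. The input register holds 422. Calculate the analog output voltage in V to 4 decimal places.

0.7933 V

LSB = 7.7 V / 2^12 = 1.880 mV.
V_out = 0 + 422 × 0.00187988 V = 0.793311 V.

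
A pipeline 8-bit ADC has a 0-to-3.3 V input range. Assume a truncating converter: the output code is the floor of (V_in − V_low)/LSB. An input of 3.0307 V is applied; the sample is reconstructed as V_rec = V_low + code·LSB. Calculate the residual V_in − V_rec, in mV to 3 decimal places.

LSB = 3.3/2^8 = 12.891 mV.
Scaled input = 235.1088 LSBs, so code = 235.
Code 235 maps back to 0 + 235×0.0128906 V = 3.0292969 V.
V_in − V_rec = 0.00140313 V = 1.403 mV.

1.403 mV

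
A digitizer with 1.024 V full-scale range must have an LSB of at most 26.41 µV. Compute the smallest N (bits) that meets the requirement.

Number of steps required ≥ 1.024 V / 26.41 µV = 38773.19.
Need 2^N ≥ 38773.19; 2^15 = 32768, 2^16 = 65536.
Minimum N = 16.

16 bits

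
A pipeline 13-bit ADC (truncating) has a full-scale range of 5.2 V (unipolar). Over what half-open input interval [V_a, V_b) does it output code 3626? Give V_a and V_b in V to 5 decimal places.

[2.30166 V, 2.30229 V)

LSB = 5.2/2^13 = 0.635 mV.
V_a = V_low + 3626·LSB = 2.30166 V; V_b = V_low + 3627·LSB = 2.30229 V.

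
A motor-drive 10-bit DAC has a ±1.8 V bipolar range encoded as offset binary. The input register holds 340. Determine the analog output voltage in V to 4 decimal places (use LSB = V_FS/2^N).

-0.6047 V

LSB = 3.6 V / 2^10 = 3.516 mV.
V_out = (−1.8) + 340 × 0.00351563 V = -0.604688 V.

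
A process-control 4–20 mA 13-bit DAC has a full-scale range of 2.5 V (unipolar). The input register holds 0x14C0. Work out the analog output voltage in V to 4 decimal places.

1.6211 V

LSB = 2.5 V / 2^13 = 305.18 µV.
Code 0x14C0 = 5312 decimal.
V_out = 0 + 5312 × 0.000305176 V = 1.62109 V.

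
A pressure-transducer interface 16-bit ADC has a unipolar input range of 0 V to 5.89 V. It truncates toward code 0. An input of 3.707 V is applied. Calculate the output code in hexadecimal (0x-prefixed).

LSB = 5.89 V / 65536 = 89.87 µV.
Input sits at 41246.511 steps above V_low.
Floor → code 41246.
In hexadecimal (0x-prefixed): 0xA11E.

code 0xA11E (decimal 41246)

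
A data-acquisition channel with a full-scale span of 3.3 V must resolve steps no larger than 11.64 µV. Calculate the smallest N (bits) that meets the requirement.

Number of steps required ≥ 3.3 V / 11.64 µV = 283505.15.
Need 2^N ≥ 283505.15; 2^18 = 262144, 2^19 = 524288.
Minimum N = 19.

19 bits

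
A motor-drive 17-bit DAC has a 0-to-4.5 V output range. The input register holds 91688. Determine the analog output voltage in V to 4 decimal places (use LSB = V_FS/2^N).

LSB = 4.5 V / 2^17 = 34.33 µV.
V_out = 0 + 91688 × 3.43323e-05 V = 3.14786 V.

3.1479 V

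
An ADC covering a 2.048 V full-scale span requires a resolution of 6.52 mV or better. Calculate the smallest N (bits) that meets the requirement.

9 bits

Number of steps required ≥ 2.048 V / 6.52 mV = 314.11.
Need 2^N ≥ 314.11; 2^8 = 256, 2^9 = 512.
Minimum N = 9.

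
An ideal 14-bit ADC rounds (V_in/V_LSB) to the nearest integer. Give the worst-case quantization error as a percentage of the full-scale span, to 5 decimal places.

Rounding → worst-case error = ½ LSB = V_FS/2^15, so 100/32768 = 0.00305176 % of full scale.

0.00305 %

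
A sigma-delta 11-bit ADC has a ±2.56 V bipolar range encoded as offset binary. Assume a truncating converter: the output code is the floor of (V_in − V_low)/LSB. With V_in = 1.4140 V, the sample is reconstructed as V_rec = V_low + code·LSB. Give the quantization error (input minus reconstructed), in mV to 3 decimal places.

1.500 mV

One LSB is 5.12 V / 2048 = 2.500 mV.
Scaled input = 1589.6000 LSBs, so code = 1589.
Code 1589 maps back to (−2.56) + 1589×0.0025 V = 1.4125 V.
Difference: 0.0015 V → 1.500 mV.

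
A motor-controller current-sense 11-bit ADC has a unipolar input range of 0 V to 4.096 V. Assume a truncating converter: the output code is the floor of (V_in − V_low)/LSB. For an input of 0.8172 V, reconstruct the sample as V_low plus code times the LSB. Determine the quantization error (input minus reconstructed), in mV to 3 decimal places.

One LSB is 4.096 V / 2048 = 2.000 mV.
(V_in − V_low)/LSB = (0.8172 − 0)/0.002 = 408.6000 → code 408 (floor).
Code 408 maps back to 0 + 408×0.002 V = 0.816 V.
V_in − V_rec = 0.0012 V = 1.200 mV.

1.200 mV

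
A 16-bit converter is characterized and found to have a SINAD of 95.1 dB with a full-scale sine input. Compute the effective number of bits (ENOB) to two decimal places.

15.50 bits

ENOB = (SINAD − 1.76) / 6.02 = (95.1 − 1.76)/6.02 = 15.505.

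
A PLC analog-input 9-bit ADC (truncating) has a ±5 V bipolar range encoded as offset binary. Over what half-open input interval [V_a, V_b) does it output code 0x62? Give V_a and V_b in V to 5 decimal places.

[-3.08594 V, -3.06641 V)

LSB = 10/2^9 = 19.531 mV.
Code 0x62 = 98 decimal.
V_a = V_low + 98·LSB = -3.08594 V; V_b = V_low + 99·LSB = -3.06641 V.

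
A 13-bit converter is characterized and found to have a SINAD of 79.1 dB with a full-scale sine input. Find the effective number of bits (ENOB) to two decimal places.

ENOB = (SINAD − 1.76) / 6.02 = (79.1 − 1.76)/6.02 = 12.847.

12.85 bits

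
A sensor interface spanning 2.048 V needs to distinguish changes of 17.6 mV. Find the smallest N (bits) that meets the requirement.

7 bits

Number of steps required ≥ 2.048 V / 17.6 mV = 116.36.
Need 2^N ≥ 116.36; 2^6 = 64, 2^7 = 128.
Minimum N = 7.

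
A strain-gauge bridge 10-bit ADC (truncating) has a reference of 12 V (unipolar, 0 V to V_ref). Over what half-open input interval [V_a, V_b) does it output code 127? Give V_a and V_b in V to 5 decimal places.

LSB = 12/2^10 = 11.719 mV.
V_a = V_low + 127·LSB = 1.48828 V; V_b = V_low + 128·LSB = 1.5 V.

[1.48828 V, 1.50000 V)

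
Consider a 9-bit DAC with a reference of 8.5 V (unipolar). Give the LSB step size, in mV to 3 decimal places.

Full-scale span = 8.5 V.
LSB = 8.5 / 2^9 = 8.5 / 512 = 0.0166016 V = 16.602 mV.

16.602 mV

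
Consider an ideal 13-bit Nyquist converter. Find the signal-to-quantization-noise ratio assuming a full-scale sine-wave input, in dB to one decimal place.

SNR ≈ 6.02·N + 1.76 dB = 6.02·13 + 1.76 = 80.02 dB.

80.0 dB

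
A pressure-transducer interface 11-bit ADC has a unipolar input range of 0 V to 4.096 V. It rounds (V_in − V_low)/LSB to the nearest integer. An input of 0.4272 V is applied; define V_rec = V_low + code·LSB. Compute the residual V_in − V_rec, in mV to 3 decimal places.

-0.800 mV

One LSB is 4.096 V / 2048 = 2.000 mV.
(0.4272 − 0)/0.002 = 213.6000; round gives code 214.
Code 214 maps back to 0 + 214×0.002 V = 0.428 V.
Error = 0.4272 − 0.428 = -0.0008 V = -0.800 mV.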